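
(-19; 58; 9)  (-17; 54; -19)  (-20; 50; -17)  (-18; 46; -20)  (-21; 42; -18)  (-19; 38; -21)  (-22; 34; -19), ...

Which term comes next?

First part — alternating steps +2, −3, +2, −3, …: -19, -17, -20, -18, -21, -19, -22 → -20.
Second part: −4 each step; 58, 54, 50, 46, 42, 38, 34 → 30.
Third part: always the previous value of the first part; 9, -19, -17, -20, -18, -21, -19 → -22.
So the next term is (-20; 30; -22).

(-20; 30; -22)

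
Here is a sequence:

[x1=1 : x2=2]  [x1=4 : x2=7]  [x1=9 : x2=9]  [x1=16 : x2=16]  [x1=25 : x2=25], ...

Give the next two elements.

For the x1, differences are 3, 5, 7, … (increasing by 2 each time): 1, 4, 9, 16, 25 → 36 → 49.
X2: each term is the sum of the two before it; 2, 7, 9, 16, 25 → 41 → 66.
Putting the parts together: [x1=36 : x2=41] and then [x1=49 : x2=66].

[x1=36 : x2=41], [x1=49 : x2=66]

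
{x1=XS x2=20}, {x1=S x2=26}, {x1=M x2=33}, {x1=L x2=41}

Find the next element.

X1: runs through clothing sizes XS→XL, so XS, S, M, L → XL.
X2 goes 20, 26, 33, 41 → 50 (differences are 6, 7, 8, … (increasing by 1 each time)).
Combining the parts gives {x1=XL x2=50}.

{x1=XL x2=50}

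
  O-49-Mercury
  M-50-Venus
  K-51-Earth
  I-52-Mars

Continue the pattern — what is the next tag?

G-53-Jupiter

Letter: letters move back 2 places in the alphabet; O, M, K, I → G.
Second component — +1 each step: 49, 50, 51, 52 → 53.
Planet — runs through the planets Mercury→Neptune: Mercury, Venus, Earth, Mars → Jupiter.
Combining the parts gives G-53-Jupiter.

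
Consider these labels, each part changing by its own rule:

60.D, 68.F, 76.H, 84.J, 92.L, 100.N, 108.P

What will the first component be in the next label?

116

First component: +8 each step; 60, 68, 76, 84, 92, 100, 108 → 116.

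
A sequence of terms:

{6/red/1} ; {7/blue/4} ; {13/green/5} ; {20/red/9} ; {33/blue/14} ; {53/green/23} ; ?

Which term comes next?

First component: each term is the sum of the two before it; 6, 7, 13, 20, 33, 53 → 86.
Colour goes red, blue, green, red, blue, green → red (repeats red → blue → green).
Third component: each term is the sum of the two before it; 1, 4, 5, 9, 14, 23 → 37.
Combining the parts gives {86/red/37}.

{86/red/37}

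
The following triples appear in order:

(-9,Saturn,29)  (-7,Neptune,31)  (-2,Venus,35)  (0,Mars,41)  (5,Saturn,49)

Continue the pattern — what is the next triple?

First value: alternating steps +2, +5, +2, +5, …; -9, -7, -2, 0, 5 → 7.
Planet: repeats Saturn → Neptune → Venus → Mars; Saturn, Neptune, Venus, Mars, Saturn → Neptune.
For the third value, differences are 2, 4, 6, … (increasing by 2 each time): 29, 31, 35, 41, 49 → 59.
So the next triple is (7,Neptune,59).

(7,Neptune,59)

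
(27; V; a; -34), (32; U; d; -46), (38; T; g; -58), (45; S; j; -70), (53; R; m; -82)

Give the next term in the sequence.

(62; Q; p; -94)

First component: 27, 32, 38, 45, 53 → 62 (differences are 5, 6, 7, … (increasing by 1 each time)).
First letter: letters move back 1 place in the alphabet; V, U, T, S, R → Q.
Second letter: letters move forward 3 places in the alphabet, so a, d, g, j, m → p.
Fourth component: -34, -46, -58, -70, -82 → -94 (−12 each step).
Putting it together: (62; Q; p; -94).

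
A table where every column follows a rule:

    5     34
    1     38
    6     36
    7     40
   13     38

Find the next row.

First component: each term is the sum of the two before it, so 5, 1, 6, 7, 13 → 20.
Second component — alternating steps +4, −2, +4, −2, …: 34, 38, 36, 40, 38 → 42.
So the next row is 20  42.

20  42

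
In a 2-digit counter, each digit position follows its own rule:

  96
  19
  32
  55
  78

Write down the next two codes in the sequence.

91, 14

First digit: +2 each step, mod 10; 9, 1, 3, 5, 7 → 9 → 1.
Second digit: 6, 9, 2, 5, 8 → 1 → 4 (+3 each step, mod 10).
Putting the parts together: 91 and then 14.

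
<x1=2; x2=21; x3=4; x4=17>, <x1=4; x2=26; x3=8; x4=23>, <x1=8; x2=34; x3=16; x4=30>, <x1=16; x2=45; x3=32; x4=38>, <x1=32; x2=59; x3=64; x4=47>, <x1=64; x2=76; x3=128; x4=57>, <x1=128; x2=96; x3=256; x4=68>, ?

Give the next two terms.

<x1=256; x2=119; x3=512; x4=80>, <x1=512; x2=145; x3=1024; x4=93>

X1 — ×2 each step: 2, 4, 8, 16, 32, 64, 128 → 256 → 512.
X2: 21, 26, 34, 45, 59, 76, 96 → 119 → 145 (differences are 5, 8, 11, … (increasing by 3 each time)).
X3 goes 4, 8, 16, 32, 64, 128, 256 → 512 → 1024 (×2 each step).
X4: 17, 23, 30, 38, 47, 57, 68 → 80 → 93 (differences are 6, 7, 8, … (increasing by 1 each time)).
Putting the parts together: <x1=256; x2=119; x3=512; x4=80> and then <x1=512; x2=145; x3=1024; x4=93>.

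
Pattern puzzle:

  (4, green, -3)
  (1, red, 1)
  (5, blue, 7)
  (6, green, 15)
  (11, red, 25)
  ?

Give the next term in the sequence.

For the first coordinate, each term is the sum of the two before it: 4, 1, 5, 6, 11 → 17.
Colour goes green, red, blue, green, red → blue (repeats green → red → blue).
Third coordinate goes -3, 1, 7, 15, 25 → 37 (differences are 4, 6, 8, … (increasing by 2 each time)).
Combining the parts gives (17, blue, 37).

(17, blue, 37)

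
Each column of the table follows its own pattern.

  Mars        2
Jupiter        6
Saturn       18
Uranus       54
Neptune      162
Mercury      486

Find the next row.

Planet: Mars, Jupiter, Saturn, Uranus, Neptune, Mercury → Venus (runs through the planets Mercury→Neptune).
Second component: ×3 each step; 2, 6, 18, 54, 162, 486 → 1458.
Combining the parts gives Venus  1458.

Venus  1458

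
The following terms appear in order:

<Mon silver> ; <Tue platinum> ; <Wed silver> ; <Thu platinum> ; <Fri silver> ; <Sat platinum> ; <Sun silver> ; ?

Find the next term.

<Mon platinum>

Day: runs through the weekdays Mon→Sun; Mon, Tue, Wed, Thu, Fri, Sat, Sun → Mon.
For the metal, alternates silver ↔ platinum: silver, platinum, silver, platinum, silver, platinum, silver → platinum.
Combining the parts gives <Mon platinum>.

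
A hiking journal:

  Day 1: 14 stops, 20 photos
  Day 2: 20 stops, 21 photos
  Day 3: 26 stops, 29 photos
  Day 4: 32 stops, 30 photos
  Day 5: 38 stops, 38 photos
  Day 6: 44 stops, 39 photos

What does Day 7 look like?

50 stops, 47 photos

For the stops, +6 each step: 14, 20, 26, 32, 38, 44 → 50.
Photos: alternating steps +1, +8, +1, +8, …, so 20, 21, 29, 30, 38, 39 → 47.
Putting it together: 50 stops, 47 photos.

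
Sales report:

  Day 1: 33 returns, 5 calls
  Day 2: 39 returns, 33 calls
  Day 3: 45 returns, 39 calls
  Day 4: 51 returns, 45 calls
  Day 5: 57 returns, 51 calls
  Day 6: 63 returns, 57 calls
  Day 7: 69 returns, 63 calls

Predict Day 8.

Returns: 33, 39, 45, 51, 57, 63, 69 → 75 (+6 each step).
Calls: always the previous value of the returns; 5, 33, 39, 45, 51, 57, 63 → 69.
Combining the parts gives 75 returns, 69 calls.

75 returns, 69 calls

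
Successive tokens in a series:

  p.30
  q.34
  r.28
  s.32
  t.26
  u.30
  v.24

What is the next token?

w.28

Letter: p, q, r, s, t, u, v → w (letters move forward 1 place in the alphabet).
Second component: 30, 34, 28, 32, 26, 30, 24 → 28 (alternating steps +4, −6, +4, −6, …).
Putting it together: w.28.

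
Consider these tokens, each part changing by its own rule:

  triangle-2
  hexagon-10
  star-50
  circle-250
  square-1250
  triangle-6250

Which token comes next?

Shape goes triangle, hexagon, star, circle, square, triangle → hexagon (repeats triangle → hexagon → star → circle → square).
Second component — ×5 each step: 2, 10, 50, 250, 1250, 6250 → 31250.
So the next token is hexagon-31250.

hexagon-31250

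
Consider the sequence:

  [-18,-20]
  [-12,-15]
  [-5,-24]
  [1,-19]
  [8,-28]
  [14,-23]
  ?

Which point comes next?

[21,-32]

First value — alternating steps +6, +7, +6, +7, …: -18, -12, -5, 1, 8, 14 → 21.
Second value: -20, -15, -24, -19, -28, -23 → -32 (alternating steps +5, −9, +5, −9, …).
Combining the parts gives [21,-32].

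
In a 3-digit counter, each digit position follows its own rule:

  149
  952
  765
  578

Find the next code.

First digit: −2 each step, mod 10, so 1, 9, 7, 5 → 3.
Second digit: +1 each step, mod 10, so 4, 5, 6, 7 → 8.
Third digit: +3 each step, mod 10, so 9, 2, 5, 8 → 1.
So the next code is 381.

381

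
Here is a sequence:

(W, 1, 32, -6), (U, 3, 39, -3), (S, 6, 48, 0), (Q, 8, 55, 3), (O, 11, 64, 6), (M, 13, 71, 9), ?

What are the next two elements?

(K, 16, 80, 12), (I, 18, 87, 15)

Letter goes W, U, S, Q, O, M → K → I (letters move back 2 places in the alphabet).
Second slot: alternating steps +2, +3, +2, +3, …, so 1, 3, 6, 8, 11, 13 → 16 → 18.
Third slot: alternating steps +7, +9, +7, +9, …, so 32, 39, 48, 55, 64, 71 → 80 → 87.
Fourth slot — +3 each step: -6, -3, 0, 3, 6, 9 → 12 → 15.
Putting the parts together: (K, 16, 80, 12) and then (I, 18, 87, 15).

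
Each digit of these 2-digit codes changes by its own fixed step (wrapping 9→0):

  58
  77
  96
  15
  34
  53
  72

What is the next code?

First digit goes 5, 7, 9, 1, 3, 5, 7 → 9 (+2 each step, mod 10).
Second digit: −1 each step, mod 10; 8, 7, 6, 5, 4, 3, 2 → 1.
Combining the parts gives 91.

91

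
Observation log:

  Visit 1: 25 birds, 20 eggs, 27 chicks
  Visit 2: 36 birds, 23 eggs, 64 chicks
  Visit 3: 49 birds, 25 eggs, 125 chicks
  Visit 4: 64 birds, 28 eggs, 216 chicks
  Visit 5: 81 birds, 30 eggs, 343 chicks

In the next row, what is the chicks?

Chicks: perfect cubes: 3³, 4³, 5³, …, so 27, 64, 125, 216, 343 → 512.

512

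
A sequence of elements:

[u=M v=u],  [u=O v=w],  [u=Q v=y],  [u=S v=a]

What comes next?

U goes M, O, Q, S → U (letters move forward 2 places in the alphabet).
V: u, w, y, a → c (letters move forward 2 places in the alphabet, wrapping Z→A).
Putting it together: [u=U v=c].

[u=U v=c]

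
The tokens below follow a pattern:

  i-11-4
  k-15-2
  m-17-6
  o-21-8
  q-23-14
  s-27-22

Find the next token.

u-29-36

For the letter, letters move forward 2 places in the alphabet: i, k, m, o, q, s → u.
For the second component, alternating steps +4, +2, +4, +2, …: 11, 15, 17, 21, 23, 27 → 29.
For the third component, each term is the sum of the two before it: 4, 2, 6, 8, 14, 22 → 36.
So the next token is u-29-36.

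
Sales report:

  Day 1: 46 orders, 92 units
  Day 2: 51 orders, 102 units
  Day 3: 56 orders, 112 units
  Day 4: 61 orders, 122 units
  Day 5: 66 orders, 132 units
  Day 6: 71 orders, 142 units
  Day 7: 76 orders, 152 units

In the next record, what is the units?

Orders goes 46, 51, 56, 61, 66, 71, 76 → 81 (+5 each step).
Units: always 2 × the orders; 92, 102, 112, 122, 132, 142, 152 → 162.

162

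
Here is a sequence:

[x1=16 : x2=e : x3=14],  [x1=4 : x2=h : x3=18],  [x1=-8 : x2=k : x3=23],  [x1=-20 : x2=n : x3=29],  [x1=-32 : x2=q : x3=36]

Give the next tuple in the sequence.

X1: −12 each step, so 16, 4, -8, -20, -32 → -44.
For the x2, letters move forward 3 places in the alphabet: e, h, k, n, q → t.
X3 — differences are 4, 5, 6, … (increasing by 1 each time): 14, 18, 23, 29, 36 → 44.
Putting it together: [x1=-44 : x2=t : x3=44].

[x1=-44 : x2=t : x3=44]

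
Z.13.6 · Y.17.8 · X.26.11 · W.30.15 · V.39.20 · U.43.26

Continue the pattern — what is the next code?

Letter: Z, Y, X, W, V, U → T (letters move back 1 place in the alphabet).
Second component: alternating steps +4, +9, +4, +9, …, so 13, 17, 26, 30, 39, 43 → 52.
For the third component, differences are 2, 3, 4, … (increasing by 1 each time): 6, 8, 11, 15, 20, 26 → 33.
So the next code is T.52.33.

T.52.33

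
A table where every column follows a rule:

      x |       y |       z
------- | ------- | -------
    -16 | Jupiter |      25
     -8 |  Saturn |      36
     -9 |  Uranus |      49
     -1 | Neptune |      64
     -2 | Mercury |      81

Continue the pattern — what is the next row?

Column x — alternating steps +8, −1, +8, −1, …: -16, -8, -9, -1, -2 → 6.
Column y — runs through the planets Mercury→Neptune: Jupiter, Saturn, Uranus, Neptune, Mercury → Venus.
Column z goes 25, 36, 49, 64, 81 → 100 (perfect squares: 5², 6², 7², …).
Combining the parts gives 6  Venus  100.

6  Venus  100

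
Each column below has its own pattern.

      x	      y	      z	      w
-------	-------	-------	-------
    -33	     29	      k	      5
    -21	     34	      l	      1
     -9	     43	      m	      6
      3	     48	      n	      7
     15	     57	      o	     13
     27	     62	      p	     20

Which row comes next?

Column x: +12 each step; -33, -21, -9, 3, 15, 27 → 39.
Column y: alternating steps +5, +9, +5, +9, …, so 29, 34, 43, 48, 57, 62 → 71.
For the column z, letters move forward 1 place in the alphabet: k, l, m, n, o, p → q.
Column w: each term is the sum of the two before it; 5, 1, 6, 7, 13, 20 → 33.
So the next row is 39  71  q  33.

39  71  q  33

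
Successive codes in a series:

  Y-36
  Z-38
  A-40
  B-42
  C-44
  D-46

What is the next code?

E-48

Letter: Y, Z, A, B, C, D → E (letters move forward 1 place in the alphabet, wrapping Z→A).
Second component — +2 each step: 36, 38, 40, 42, 44, 46 → 48.
Combining the parts gives E-48.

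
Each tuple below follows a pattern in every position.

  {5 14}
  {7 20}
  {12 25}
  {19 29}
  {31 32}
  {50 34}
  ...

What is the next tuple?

For the first coordinate, each term is the sum of the two before it: 5, 7, 12, 19, 31, 50 → 81.
For the second coordinate, differences are 6, 5, 4, … (decreasing by 1 each time): 14, 20, 25, 29, 32, 34 → 35.
So the next tuple is {81 35}.

{81 35}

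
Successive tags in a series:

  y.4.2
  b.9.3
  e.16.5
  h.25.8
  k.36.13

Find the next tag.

n.49.21

For the letter, letters move forward 3 places in the alphabet, wrapping Z→A: y, b, e, h, k → n.
Second component: differences are 5, 7, 9, … (increasing by 2 each time); 4, 9, 16, 25, 36 → 49.
Third component — each term is the sum of the two before it: 2, 3, 5, 8, 13 → 21.
Putting it together: n.49.21.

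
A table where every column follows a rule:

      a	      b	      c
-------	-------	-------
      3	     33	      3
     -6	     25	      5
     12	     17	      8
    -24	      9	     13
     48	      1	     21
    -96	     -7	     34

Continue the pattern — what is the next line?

192  -15  55

Column a: ×(-2) each step, so 3, -6, 12, -24, 48, -96 → 192.
Column b: 33, 25, 17, 9, 1, -7 → -15 (−8 each step).
Column c: each term is the sum of the two before it, so 3, 5, 8, 13, 21, 34 → 55.
So the next line is 192  -15  55.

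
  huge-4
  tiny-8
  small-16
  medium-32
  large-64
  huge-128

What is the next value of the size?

Size — repeats huge → tiny → small → medium → large: huge, tiny, small, medium, large, huge → tiny.

tiny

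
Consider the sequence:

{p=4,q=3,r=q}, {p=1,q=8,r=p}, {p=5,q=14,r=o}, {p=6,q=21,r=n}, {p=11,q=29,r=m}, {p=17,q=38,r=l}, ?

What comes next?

P: 4, 1, 5, 6, 11, 17 → 28 (each term is the sum of the two before it).
Q — differences are 5, 6, 7, … (increasing by 1 each time): 3, 8, 14, 21, 29, 38 → 48.
R: q, p, o, n, m, l → k (letters move back 1 place in the alphabet).
Combining the parts gives {p=28,q=48,r=k}.

{p=28,q=48,r=k}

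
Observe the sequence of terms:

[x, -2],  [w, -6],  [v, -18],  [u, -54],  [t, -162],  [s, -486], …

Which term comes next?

Letter — letters move back 1 place in the alphabet: x, w, v, u, t, s → r.
Second entry: -2, -6, -18, -54, -162, -486 → -1458 (×3 each step).
Putting it together: [r, -1458].

[r, -1458]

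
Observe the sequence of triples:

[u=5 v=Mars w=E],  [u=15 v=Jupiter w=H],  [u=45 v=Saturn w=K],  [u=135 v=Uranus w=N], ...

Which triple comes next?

U goes 5, 15, 45, 135 → 405 (×3 each step).
For the v, runs through the planets Mercury→Neptune: Mars, Jupiter, Saturn, Uranus → Neptune.
W: letters move forward 3 places in the alphabet; E, H, K, N → Q.
Putting it together: [u=405 v=Neptune w=Q].

[u=405 v=Neptune w=Q]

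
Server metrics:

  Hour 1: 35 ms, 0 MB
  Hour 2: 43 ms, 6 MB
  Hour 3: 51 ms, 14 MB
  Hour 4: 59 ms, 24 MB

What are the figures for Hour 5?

67 ms, 36 MB

For the ms, +8 each step: 35, 43, 51, 59 → 67.
MB: differences are 6, 8, 10, … (increasing by 2 each time), so 0, 6, 14, 24 → 36.
Combining the parts gives 67 ms, 36 MB.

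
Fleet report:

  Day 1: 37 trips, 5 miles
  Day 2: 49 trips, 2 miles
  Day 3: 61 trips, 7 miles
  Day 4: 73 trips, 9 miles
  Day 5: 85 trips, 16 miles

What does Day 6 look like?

Trips — +12 each step: 37, 49, 61, 73, 85 → 97.
Miles: each term is the sum of the two before it; 5, 2, 7, 9, 16 → 25.
Combining the parts gives 97 trips, 25 miles.

97 trips, 25 miles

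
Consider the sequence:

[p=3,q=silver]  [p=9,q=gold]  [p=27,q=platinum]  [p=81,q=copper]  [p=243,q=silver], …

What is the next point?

For the p, ×3 each step: 3, 9, 27, 81, 243 → 729.
Q goes silver, gold, platinum, copper, silver → gold (repeats silver → gold → platinum → copper).
Combining the parts gives [p=729,q=gold].

[p=729,q=gold]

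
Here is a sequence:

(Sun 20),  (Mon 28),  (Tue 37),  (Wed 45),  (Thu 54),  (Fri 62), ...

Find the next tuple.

For the day, runs through the weekdays Mon→Sun: Sun, Mon, Tue, Wed, Thu, Fri → Sat.
For the second value, alternating steps +8, +9, +8, +9, …: 20, 28, 37, 45, 54, 62 → 71.
Putting it together: (Sat 71).

(Sat 71)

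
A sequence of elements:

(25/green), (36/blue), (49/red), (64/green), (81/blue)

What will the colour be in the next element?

Colour: green, blue, red, green, blue → red (repeats green → blue → red).

red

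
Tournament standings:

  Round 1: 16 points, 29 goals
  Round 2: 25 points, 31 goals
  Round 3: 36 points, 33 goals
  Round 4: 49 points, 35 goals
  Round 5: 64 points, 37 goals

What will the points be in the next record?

81

Points goes 16, 25, 36, 49, 64 → 81 (perfect squares: 4², 5², 6², …).
Goals: +2 each step, so 29, 31, 33, 35, 37 → 39.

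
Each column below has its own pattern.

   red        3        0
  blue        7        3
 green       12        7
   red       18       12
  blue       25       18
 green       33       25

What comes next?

red  42  33

Colour — repeats red → blue → green: red, blue, green, red, blue, green → red.
Second component goes 3, 7, 12, 18, 25, 33 → 42 (differences are 4, 5, 6, … (increasing by 1 each time)).
Third component — always the previous value of the second component: 0, 3, 7, 12, 18, 25 → 33.
So the next row is red  42  33.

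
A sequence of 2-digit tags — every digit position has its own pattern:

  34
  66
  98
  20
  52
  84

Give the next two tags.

First digit goes 3, 6, 9, 2, 5, 8 → 1 → 4 (+3 each step, mod 10).
Second digit: +2 each step, mod 10, so 4, 6, 8, 0, 2, 4 → 6 → 8.
So the next two tags are 16 and 48.

16 then 48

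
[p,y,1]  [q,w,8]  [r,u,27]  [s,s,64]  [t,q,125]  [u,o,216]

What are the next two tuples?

First letter: letters move forward 1 place in the alphabet, so p, q, r, s, t, u → v → w.
Second letter: letters move back 2 places in the alphabet; y, w, u, s, q, o → m → k.
Third coordinate: perfect cubes: 1³, 2³, 3³, …, so 1, 8, 27, 64, 125, 216 → 343 → 512.
So the next two tuples are [v,m,343] and [w,k,512].

[v,m,343], [w,k,512]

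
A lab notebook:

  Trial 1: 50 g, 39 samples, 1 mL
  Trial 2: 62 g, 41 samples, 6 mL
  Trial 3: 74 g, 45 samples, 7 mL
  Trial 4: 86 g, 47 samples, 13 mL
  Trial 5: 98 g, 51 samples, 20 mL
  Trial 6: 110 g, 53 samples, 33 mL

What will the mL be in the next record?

For the mL, each term is the sum of the two before it: 1, 6, 7, 13, 20, 33 → 53.

53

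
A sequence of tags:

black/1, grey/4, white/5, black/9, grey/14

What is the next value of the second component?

Shade goes black, grey, white, black, grey → white (repeats black → grey → white).
For the second component, each term is the sum of the two before it: 1, 4, 5, 9, 14 → 23.

23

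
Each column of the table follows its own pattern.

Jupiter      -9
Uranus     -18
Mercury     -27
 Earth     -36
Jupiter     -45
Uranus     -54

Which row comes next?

Mercury  -63

Planet goes Jupiter, Uranus, Mercury, Earth, Jupiter, Uranus → Mercury (repeats Jupiter → Uranus → Mercury → Earth).
Second component — −9 each step: -9, -18, -27, -36, -45, -54 → -63.
So the next row is Mercury  -63.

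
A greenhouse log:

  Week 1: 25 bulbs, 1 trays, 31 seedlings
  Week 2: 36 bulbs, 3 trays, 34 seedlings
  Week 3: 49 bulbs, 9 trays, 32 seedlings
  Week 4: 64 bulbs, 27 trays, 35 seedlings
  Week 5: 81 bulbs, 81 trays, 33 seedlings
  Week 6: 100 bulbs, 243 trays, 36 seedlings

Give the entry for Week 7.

Bulbs — perfect squares: 5², 6², 7², …: 25, 36, 49, 64, 81, 100 → 121.
Trays: ×3 each step; 1, 3, 9, 27, 81, 243 → 729.
Seedlings: alternating steps +3, −2, +3, −2, …; 31, 34, 32, 35, 33, 36 → 34.
So the next record is 121 bulbs, 729 trays, 34 seedlings.

121 bulbs, 729 trays, 34 seedlings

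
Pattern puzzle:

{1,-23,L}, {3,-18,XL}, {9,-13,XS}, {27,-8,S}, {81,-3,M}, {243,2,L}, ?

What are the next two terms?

First value goes 1, 3, 9, 27, 81, 243 → 729 → 2187 (×3 each step).
Second value goes -23, -18, -13, -8, -3, 2 → 7 → 12 (+5 each step).
Size: L, XL, XS, S, M, L → XL → XS (repeats L → XL → XS → S → M).
Putting the parts together: {729,7,XL} and then {2187,12,XS}.

{729,7,XL}, {2187,12,XS}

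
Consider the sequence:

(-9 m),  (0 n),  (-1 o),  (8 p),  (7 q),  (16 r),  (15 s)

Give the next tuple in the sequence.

(24 t)

First slot — alternating steps +9, −1, +9, −1, …: -9, 0, -1, 8, 7, 16, 15 → 24.
Letter: letters move forward 1 place in the alphabet; m, n, o, p, q, r, s → t.
So the next tuple is (24 t).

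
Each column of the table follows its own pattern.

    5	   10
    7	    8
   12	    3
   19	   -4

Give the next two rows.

For the first component, each term is the sum of the two before it: 5, 7, 12, 19 → 31 → 50.
Second component goes 10, 8, 3, -4 → -16 → -35 (together with the first component always sums to 15).
Putting the parts together: 31  -16 and then 50  -35.

31  -16; 50  -35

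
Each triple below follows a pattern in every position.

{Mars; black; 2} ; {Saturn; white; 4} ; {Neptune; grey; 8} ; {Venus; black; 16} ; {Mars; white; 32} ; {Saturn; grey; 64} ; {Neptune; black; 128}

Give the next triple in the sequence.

Planet — repeats Mars → Saturn → Neptune → Venus: Mars, Saturn, Neptune, Venus, Mars, Saturn, Neptune → Venus.
Shade — repeats black → white → grey: black, white, grey, black, white, grey, black → white.
Third part — ×2 each step: 2, 4, 8, 16, 32, 64, 128 → 256.
So the next triple is {Venus; white; 256}.

{Venus; white; 256}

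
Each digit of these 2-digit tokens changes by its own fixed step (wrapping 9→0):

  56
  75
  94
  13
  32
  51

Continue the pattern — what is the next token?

First digit: 5, 7, 9, 1, 3, 5 → 7 (+2 each step, mod 10).
Second digit: 6, 5, 4, 3, 2, 1 → 0 (−1 each step, mod 10).
Combining the parts gives 70.

70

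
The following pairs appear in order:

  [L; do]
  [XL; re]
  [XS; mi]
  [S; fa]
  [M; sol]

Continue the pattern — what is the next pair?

[L; la]

Size: runs through clothing sizes XS→XL; L, XL, XS, S, M → L.
Note: runs through the solfège scale do→ti; do, re, mi, fa, sol → la.
Combining the parts gives [L; la].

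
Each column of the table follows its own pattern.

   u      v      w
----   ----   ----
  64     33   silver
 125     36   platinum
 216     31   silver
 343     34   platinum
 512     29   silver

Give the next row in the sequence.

729  32  platinum

Column u: 64, 125, 216, 343, 512 → 729 (perfect cubes: 4³, 5³, 6³, …).
Column v goes 33, 36, 31, 34, 29 → 32 (alternating steps +3, −5, +3, −5, …).
For the column w, alternates silver ↔ platinum: silver, platinum, silver, platinum, silver → platinum.
Combining the parts gives 729  32  platinum.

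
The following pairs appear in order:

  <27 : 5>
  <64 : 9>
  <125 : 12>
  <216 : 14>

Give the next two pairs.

First slot — perfect cubes: 3³, 4³, 5³, …: 27, 64, 125, 216 → 343 → 512.
Second slot goes 5, 9, 12, 14 → 15 → 15 (differences are 4, 3, 2, … (decreasing by 1 each time)).
So the next two pairs are <343 : 15> and <512 : 15>.

<343 : 15>, <512 : 15>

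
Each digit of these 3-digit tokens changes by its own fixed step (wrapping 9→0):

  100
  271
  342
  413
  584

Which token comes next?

655

First digit: 1, 2, 3, 4, 5 → 6 (+1 each step, mod 10).
Second digit: −3 each step, mod 10; 0, 7, 4, 1, 8 → 5.
Third digit goes 0, 1, 2, 3, 4 → 5 (+1 each step, mod 10).
So the next token is 655.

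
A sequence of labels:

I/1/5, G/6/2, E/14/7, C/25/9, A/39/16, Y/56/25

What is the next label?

Letter: I, G, E, C, A, Y → W (letters move back 2 places in the alphabet, wrapping A→Z).
For the second component, differences are 5, 8, 11, … (increasing by 3 each time): 1, 6, 14, 25, 39, 56 → 76.
Third component goes 5, 2, 7, 9, 16, 25 → 41 (each term is the sum of the two before it).
So the next label is W/76/41.

W/76/41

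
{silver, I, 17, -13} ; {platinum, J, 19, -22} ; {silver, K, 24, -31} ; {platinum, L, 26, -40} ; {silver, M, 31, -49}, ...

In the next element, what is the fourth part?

-58

Fourth part: -13, -22, -31, -40, -49 → -58 (−9 each step).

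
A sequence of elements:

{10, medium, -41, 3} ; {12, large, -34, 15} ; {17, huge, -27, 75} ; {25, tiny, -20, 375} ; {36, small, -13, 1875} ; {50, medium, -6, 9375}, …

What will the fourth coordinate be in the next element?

46875

Fourth coordinate goes 3, 15, 75, 375, 1875, 9375 → 46875 (×5 each step).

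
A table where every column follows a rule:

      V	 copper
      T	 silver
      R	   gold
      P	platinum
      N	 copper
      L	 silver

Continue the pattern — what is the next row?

Letter: letters move back 2 places in the alphabet, so V, T, R, P, N, L → J.
Metal — repeats copper → silver → gold → platinum: copper, silver, gold, platinum, copper, silver → gold.
So the next row is J  gold.

J  gold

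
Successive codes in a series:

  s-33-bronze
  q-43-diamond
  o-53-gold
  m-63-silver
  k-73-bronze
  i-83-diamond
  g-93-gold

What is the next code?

e-103-silver

Letter goes s, q, o, m, k, i, g → e (letters move back 2 places in the alphabet).
Second component: +10 each step, so 33, 43, 53, 63, 73, 83, 93 → 103.
Rank: repeats bronze → diamond → gold → silver, so bronze, diamond, gold, silver, bronze, diamond, gold → silver.
Putting it together: e-103-silver.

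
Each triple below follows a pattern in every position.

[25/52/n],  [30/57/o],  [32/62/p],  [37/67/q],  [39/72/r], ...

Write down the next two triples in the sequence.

[44/77/s], [46/82/t]

First component — alternating steps +5, +2, +5, +2, …: 25, 30, 32, 37, 39 → 44 → 46.
Second component — +5 each step: 52, 57, 62, 67, 72 → 77 → 82.
Letter: n, o, p, q, r → s → t (letters move forward 1 place in the alphabet).
Putting the parts together: [44/77/s] and then [46/82/t].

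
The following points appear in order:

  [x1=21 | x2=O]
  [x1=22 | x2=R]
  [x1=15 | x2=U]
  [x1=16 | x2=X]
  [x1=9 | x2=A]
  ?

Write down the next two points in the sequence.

[x1=10 | x2=D], [x1=3 | x2=G]

X1: 21, 22, 15, 16, 9 → 10 → 3 (alternating steps +1, −7, +1, −7, …).
X2: letters move forward 3 places in the alphabet, wrapping Z→A, so O, R, U, X, A → D → G.
Putting the parts together: [x1=10 | x2=D] and then [x1=3 | x2=G].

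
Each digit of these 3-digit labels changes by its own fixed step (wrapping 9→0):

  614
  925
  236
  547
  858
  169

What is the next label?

For the first digit, +3 each step, mod 10: 6, 9, 2, 5, 8, 1 → 4.
Second digit: +1 each step, mod 10; 1, 2, 3, 4, 5, 6 → 7.
Third digit: +1 each step, mod 10, so 4, 5, 6, 7, 8, 9 → 0.
So the next label is 470.

470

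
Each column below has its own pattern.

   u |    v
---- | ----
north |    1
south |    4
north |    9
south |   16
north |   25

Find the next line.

Column u — alternates north ↔ south: north, south, north, south, north → south.
Column v: perfect squares: 1², 2², 3², …; 1, 4, 9, 16, 25 → 36.
Combining the parts gives south  36.

south  36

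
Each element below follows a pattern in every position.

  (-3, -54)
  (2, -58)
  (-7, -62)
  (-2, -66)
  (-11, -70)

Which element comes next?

First slot: -3, 2, -7, -2, -11 → -6 (alternating steps +5, −9, +5, −9, …).
Second slot: −4 each step, so -54, -58, -62, -66, -70 → -74.
Putting it together: (-6, -74).

(-6, -74)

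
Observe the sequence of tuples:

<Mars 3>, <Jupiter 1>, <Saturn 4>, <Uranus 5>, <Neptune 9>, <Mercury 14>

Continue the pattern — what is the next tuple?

Planet: runs through the planets Mercury→Neptune; Mars, Jupiter, Saturn, Uranus, Neptune, Mercury → Venus.
For the second coordinate, each term is the sum of the two before it: 3, 1, 4, 5, 9, 14 → 23.
So the next tuple is <Venus 23>.

<Venus 23>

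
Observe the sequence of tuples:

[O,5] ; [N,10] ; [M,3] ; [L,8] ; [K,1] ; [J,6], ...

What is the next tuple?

[I,-1]

For the letter, letters move back 1 place in the alphabet: O, N, M, L, K, J → I.
Second slot — alternating steps +5, −7, +5, −7, …: 5, 10, 3, 8, 1, 6 → -1.
Combining the parts gives [I,-1].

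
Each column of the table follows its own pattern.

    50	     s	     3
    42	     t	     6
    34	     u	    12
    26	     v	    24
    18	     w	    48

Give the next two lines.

10  x  96; 2  y  192

First component: −8 each step, so 50, 42, 34, 26, 18 → 10 → 2.
Letter: letters move forward 1 place in the alphabet, so s, t, u, v, w → x → y.
Third component — ×2 each step: 3, 6, 12, 24, 48 → 96 → 192.
So the next two lines are 10  x  96 and 2  y  192.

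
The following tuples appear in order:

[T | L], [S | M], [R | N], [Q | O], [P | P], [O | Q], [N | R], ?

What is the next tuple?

First letter goes T, S, R, Q, P, O, N → M (letters move back 1 place in the alphabet).
Second letter: L, M, N, O, P, Q, R → S (letters move forward 1 place in the alphabet).
Combining the parts gives [M | S].

[M | S]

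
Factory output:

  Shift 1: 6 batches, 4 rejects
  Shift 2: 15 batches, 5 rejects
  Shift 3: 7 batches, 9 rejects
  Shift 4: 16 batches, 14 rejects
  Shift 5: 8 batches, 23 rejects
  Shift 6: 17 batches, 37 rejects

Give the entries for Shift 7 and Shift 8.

Batches: alternating steps +9, −8, +9, −8, …, so 6, 15, 7, 16, 8, 17 → 9 → 18.
Rejects goes 4, 5, 9, 14, 23, 37 → 60 → 97 (each term is the sum of the two before it).
Putting the parts together: 9 batches, 60 rejects and then 18 batches, 97 rejects.

9 batches, 60 rejects; 18 batches, 97 rejects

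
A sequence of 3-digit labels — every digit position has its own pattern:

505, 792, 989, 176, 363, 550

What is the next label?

First digit — +2 each step, mod 10: 5, 7, 9, 1, 3, 5 → 7.
Second digit: −1 each step, mod 10; 0, 9, 8, 7, 6, 5 → 4.
Third digit goes 5, 2, 9, 6, 3, 0 → 7 (−3 each step, mod 10).
So the next label is 747.

747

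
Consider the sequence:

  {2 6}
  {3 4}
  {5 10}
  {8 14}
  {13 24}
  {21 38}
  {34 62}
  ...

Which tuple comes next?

First entry — each term is the sum of the two before it: 2, 3, 5, 8, 13, 21, 34 → 55.
Second entry — each term is the sum of the two before it: 6, 4, 10, 14, 24, 38, 62 → 100.
Combining the parts gives {55 100}.

{55 100}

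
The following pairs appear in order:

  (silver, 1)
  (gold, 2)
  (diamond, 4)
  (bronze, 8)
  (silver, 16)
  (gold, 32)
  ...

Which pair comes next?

Rank: repeats silver → gold → diamond → bronze, so silver, gold, diamond, bronze, silver, gold → diamond.
Second value — ×2 each step: 1, 2, 4, 8, 16, 32 → 64.
Combining the parts gives (diamond, 64).

(diamond, 64)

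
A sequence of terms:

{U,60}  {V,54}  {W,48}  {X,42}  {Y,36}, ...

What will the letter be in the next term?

For the letter, letters move forward 1 place in the alphabet: U, V, W, X, Y → Z.

Z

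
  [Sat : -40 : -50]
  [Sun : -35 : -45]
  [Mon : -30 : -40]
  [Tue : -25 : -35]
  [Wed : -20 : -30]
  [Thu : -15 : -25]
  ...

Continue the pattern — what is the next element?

[Fri : -10 : -20]

Day — runs through the weekdays Mon→Sun: Sat, Sun, Mon, Tue, Wed, Thu → Fri.
Second coordinate: +5 each step, so -40, -35, -30, -25, -20, -15 → -10.
Third coordinate goes -50, -45, -40, -35, -30, -25 → -20 (always 10 less than the second coordinate).
Combining the parts gives [Fri : -10 : -20].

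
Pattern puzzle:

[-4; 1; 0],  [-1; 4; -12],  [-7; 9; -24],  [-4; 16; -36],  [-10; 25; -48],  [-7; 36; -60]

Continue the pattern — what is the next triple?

First coordinate: alternating steps +3, −6, +3, −6, …, so -4, -1, -7, -4, -10, -7 → -13.
Second coordinate goes 1, 4, 9, 16, 25, 36 → 49 (perfect squares: 1², 2², 3², …).
Third coordinate: −12 each step, so 0, -12, -24, -36, -48, -60 → -72.
So the next triple is [-13; 49; -72].

[-13; 49; -72]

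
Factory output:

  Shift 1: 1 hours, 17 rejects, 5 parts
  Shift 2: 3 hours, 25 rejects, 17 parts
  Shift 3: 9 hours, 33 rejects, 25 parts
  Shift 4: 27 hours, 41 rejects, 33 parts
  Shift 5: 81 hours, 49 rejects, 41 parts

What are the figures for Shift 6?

243 hours, 57 rejects, 49 parts

Hours: ×3 each step; 1, 3, 9, 27, 81 → 243.
Rejects: 17, 25, 33, 41, 49 → 57 (+8 each step).
Parts goes 5, 17, 25, 33, 41 → 49 (always the previous value of the rejects).
Putting it together: 243 hours, 57 rejects, 49 parts.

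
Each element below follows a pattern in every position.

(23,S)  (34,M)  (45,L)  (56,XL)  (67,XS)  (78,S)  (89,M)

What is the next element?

(100,L)

First entry: 23, 34, 45, 56, 67, 78, 89 → 100 (+11 each step).
Size: repeats S → M → L → XL → XS; S, M, L, XL, XS, S, M → L.
Combining the parts gives (100,L).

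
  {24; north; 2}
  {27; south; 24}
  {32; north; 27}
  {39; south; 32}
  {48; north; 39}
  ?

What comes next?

{59; south; 48}

For the first coordinate, differences are 3, 5, 7, … (increasing by 2 each time): 24, 27, 32, 39, 48 → 59.
For the direction, alternates north ↔ south: north, south, north, south, north → south.
Third coordinate — always the previous value of the first coordinate: 2, 24, 27, 32, 39 → 48.
So the next triple is {59; south; 48}.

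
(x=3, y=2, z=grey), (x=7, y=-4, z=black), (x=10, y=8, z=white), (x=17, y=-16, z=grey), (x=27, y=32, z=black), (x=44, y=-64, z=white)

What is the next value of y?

Y: ×(-2) each step, so 2, -4, 8, -16, 32, -64 → 128.

128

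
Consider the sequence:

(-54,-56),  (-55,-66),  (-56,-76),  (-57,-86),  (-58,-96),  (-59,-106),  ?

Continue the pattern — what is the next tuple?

First entry — −1 each step: -54, -55, -56, -57, -58, -59 → -60.
Second entry: -56, -66, -76, -86, -96, -106 → -116 (−10 each step).
Putting it together: (-60,-116).

(-60,-116)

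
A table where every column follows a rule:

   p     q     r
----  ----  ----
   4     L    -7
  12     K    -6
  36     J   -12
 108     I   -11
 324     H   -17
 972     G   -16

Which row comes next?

For the column p, ×3 each step: 4, 12, 36, 108, 324, 972 → 2916.
Column q: letters move back 1 place in the alphabet; L, K, J, I, H, G → F.
Column r goes -7, -6, -12, -11, -17, -16 → -22 (alternating steps +1, −6, +1, −6, …).
Putting it together: 2916  F  -22.

2916  F  -22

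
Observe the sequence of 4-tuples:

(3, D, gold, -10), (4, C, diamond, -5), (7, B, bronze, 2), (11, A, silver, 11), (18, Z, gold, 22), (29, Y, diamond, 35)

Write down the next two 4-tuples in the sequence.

(47, X, bronze, 50), (76, W, silver, 67)

For the first entry, each term is the sum of the two before it: 3, 4, 7, 11, 18, 29 → 47 → 76.
For the letter, letters move back 1 place in the alphabet, wrapping A→Z: D, C, B, A, Z, Y → X → W.
Rank — repeats gold → diamond → bronze → silver: gold, diamond, bronze, silver, gold, diamond → bronze → silver.
Fourth entry — differences are 5, 7, 9, … (increasing by 2 each time): -10, -5, 2, 11, 22, 35 → 50 → 67.
So the next two 4-tuples are (47, X, bronze, 50) and (76, W, silver, 67).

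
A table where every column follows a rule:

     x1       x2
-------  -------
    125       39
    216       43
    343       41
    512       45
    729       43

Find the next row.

1000  47

Column x1: 125, 216, 343, 512, 729 → 1000 (perfect cubes: 5³, 6³, 7³, …).
Column x2: alternating steps +4, −2, +4, −2, …, so 39, 43, 41, 45, 43 → 47.
Putting it together: 1000  47.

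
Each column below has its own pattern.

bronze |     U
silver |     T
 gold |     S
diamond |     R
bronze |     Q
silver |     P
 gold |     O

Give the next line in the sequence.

Rank goes bronze, silver, gold, diamond, bronze, silver, gold → diamond (repeats bronze → silver → gold → diamond).
Letter goes U, T, S, R, Q, P, O → N (letters move back 1 place in the alphabet).
Putting it together: diamond  N.

diamond  N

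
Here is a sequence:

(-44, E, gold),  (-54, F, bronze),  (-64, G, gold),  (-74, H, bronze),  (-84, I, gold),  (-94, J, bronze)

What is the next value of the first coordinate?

For the first coordinate, −10 each step: -44, -54, -64, -74, -84, -94 → -104.
Letter: letters move forward 1 place in the alphabet; E, F, G, H, I, J → K.
Rank: gold, bronze, gold, bronze, gold, bronze → gold (alternates gold ↔ bronze).

-104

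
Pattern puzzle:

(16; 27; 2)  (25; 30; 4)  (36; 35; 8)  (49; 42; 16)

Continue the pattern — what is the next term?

(64; 51; 32)

First entry: 16, 25, 36, 49 → 64 (perfect squares: 4², 5², 6², …).
For the second entry, differences are 3, 5, 7, … (increasing by 2 each time): 27, 30, 35, 42 → 51.
For the third entry, ×2 each step: 2, 4, 8, 16 → 32.
Combining the parts gives (64; 51; 32).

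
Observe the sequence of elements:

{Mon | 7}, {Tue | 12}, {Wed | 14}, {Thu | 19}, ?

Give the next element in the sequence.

Day: runs through the weekdays Mon→Sun; Mon, Tue, Wed, Thu → Fri.
Second slot goes 7, 12, 14, 19 → 21 (alternating steps +5, +2, +5, +2, …).
So the next element is {Fri | 21}.

{Fri | 21}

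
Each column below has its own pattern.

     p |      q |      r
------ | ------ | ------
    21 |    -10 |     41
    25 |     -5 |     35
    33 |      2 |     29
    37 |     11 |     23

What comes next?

Column p: alternating steps +4, +8, +4, +8, …; 21, 25, 33, 37 → 45.
Column q: -10, -5, 2, 11 → 22 (differences are 5, 7, 9, … (increasing by 2 each time)).
Column r: −6 each step, so 41, 35, 29, 23 → 17.
Putting it together: 45  22  17.

45  22  17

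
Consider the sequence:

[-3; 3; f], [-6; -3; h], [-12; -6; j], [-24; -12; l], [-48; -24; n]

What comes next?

First value goes -3, -6, -12, -24, -48 → -96 (×2 each step).
Second value goes 3, -3, -6, -12, -24 → -48 (always the previous value of the first value).
Letter — letters move forward 2 places in the alphabet: f, h, j, l, n → p.
So the next element is [-96; -48; p].

[-96; -48; p]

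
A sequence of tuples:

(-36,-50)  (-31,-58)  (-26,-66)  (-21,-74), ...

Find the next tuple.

First value: +5 each step; -36, -31, -26, -21 → -16.
Second value — −8 each step: -50, -58, -66, -74 → -82.
So the next tuple is (-16,-82).

(-16,-82)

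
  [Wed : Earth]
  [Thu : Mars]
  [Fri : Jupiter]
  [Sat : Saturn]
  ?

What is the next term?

Day: runs through the weekdays Mon→Sun, so Wed, Thu, Fri, Sat → Sun.
For the planet, runs through the planets Mercury→Neptune: Earth, Mars, Jupiter, Saturn → Uranus.
Combining the parts gives [Sun : Uranus].

[Sun : Uranus]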